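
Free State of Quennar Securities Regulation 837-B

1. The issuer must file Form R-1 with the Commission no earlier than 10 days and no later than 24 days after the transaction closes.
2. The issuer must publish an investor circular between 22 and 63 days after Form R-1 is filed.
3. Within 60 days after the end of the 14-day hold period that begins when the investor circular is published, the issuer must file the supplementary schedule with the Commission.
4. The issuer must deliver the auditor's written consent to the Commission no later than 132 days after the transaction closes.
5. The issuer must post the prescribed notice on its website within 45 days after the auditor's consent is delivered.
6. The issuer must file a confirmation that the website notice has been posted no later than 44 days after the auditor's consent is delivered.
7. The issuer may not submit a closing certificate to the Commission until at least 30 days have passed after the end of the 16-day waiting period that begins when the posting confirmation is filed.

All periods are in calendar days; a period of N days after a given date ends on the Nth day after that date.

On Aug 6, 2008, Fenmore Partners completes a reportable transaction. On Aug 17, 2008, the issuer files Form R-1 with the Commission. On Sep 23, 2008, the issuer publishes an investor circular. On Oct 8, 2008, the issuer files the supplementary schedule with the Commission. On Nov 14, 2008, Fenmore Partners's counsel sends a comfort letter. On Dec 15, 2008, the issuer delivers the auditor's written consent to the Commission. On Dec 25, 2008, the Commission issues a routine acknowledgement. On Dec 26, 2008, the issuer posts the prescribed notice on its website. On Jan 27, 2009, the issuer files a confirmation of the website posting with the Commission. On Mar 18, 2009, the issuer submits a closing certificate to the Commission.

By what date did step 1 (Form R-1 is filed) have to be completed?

Aug 30, 2008

Step 1 runs from Aug 6, 2008, when the transaction closes. The window is 10–24 days after Aug 6, 2008; it closes on Aug 30, 2008.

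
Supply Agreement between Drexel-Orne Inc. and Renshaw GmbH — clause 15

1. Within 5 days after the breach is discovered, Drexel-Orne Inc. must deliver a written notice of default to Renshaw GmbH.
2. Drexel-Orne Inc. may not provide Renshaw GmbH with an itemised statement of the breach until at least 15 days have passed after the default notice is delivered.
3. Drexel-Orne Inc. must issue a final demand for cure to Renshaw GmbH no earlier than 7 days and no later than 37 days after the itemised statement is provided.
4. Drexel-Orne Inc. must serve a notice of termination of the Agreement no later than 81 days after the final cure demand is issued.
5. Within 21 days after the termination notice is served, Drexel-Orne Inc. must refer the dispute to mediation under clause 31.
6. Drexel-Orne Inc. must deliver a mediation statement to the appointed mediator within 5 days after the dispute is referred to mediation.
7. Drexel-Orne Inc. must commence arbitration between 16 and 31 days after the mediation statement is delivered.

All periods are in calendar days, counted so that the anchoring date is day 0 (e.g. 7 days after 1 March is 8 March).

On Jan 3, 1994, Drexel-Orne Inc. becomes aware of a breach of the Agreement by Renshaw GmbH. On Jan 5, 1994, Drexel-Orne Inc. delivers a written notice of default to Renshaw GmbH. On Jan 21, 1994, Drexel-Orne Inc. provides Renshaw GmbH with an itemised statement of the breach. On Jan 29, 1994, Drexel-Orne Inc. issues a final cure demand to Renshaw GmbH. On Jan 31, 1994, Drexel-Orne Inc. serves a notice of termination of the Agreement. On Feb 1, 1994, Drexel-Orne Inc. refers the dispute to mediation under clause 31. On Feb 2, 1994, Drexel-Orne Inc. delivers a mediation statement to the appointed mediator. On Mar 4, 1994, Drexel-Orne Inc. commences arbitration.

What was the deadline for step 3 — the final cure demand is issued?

Step 3 runs from Jan 21, 1994, when the itemised statement is provided. The window is 7–37 days after Jan 21, 1994; it closes on Feb 27, 1994.

Feb 27, 1994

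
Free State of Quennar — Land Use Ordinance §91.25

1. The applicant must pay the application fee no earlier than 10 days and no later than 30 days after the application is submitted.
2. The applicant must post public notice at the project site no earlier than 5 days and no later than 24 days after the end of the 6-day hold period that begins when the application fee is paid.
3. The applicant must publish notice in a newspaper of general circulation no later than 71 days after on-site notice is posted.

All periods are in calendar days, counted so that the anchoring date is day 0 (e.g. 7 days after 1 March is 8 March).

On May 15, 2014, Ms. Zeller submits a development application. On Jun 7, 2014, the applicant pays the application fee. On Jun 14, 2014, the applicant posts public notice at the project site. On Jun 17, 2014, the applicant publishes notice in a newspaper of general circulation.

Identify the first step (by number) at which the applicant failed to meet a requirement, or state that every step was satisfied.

Step 1: the window is 10–30 days after May 15, 2014 (when the application is submitted), so May 25, 2014 through Jun 14, 2014; Jun 7, 2014 falls inside that range.
Step 2: the window is 5–24 days after Jun 13, 2014 (end of the 6-day hold period, which began when the application fee is paid on Jun 7, 2014), so Jun 18, 2014 through Jul 7, 2014; Jun 14, 2014 is 4 days too early.

Step 2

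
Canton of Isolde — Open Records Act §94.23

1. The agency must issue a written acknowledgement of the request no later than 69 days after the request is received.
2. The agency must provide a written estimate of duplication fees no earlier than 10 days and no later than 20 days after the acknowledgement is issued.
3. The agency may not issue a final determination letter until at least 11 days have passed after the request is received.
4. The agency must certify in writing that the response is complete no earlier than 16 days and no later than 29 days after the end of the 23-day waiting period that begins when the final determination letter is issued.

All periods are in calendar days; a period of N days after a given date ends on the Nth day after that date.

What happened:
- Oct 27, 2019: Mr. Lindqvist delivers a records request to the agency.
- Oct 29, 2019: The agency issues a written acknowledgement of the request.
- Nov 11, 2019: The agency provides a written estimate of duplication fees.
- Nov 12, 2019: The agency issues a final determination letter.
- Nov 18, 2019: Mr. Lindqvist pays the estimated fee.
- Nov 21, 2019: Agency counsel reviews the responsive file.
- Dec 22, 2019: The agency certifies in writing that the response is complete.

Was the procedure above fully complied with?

Yes

(1) due by Oct 27, 2019 + 69 days = Jan 4, 2020; Oct 29, 2019 is within that limit.
(2) the permitted window runs from Oct 29, 2019 + 10 = Nov 8, 2019 to Oct 29, 2019 + 20 = Nov 18, 2019; done Nov 11, 2019 — within the window.
(3) permitted from Oct 27, 2019 + 11 days = Nov 7, 2019 onward; done Nov 12, 2019, after the minimum wait.
(4) the permitted window runs from Dec 5, 2019 + 16 = Dec 21, 2019 to Dec 5, 2019 + 29 = Jan 3, 2020; Dec 22, 2019 falls inside that range.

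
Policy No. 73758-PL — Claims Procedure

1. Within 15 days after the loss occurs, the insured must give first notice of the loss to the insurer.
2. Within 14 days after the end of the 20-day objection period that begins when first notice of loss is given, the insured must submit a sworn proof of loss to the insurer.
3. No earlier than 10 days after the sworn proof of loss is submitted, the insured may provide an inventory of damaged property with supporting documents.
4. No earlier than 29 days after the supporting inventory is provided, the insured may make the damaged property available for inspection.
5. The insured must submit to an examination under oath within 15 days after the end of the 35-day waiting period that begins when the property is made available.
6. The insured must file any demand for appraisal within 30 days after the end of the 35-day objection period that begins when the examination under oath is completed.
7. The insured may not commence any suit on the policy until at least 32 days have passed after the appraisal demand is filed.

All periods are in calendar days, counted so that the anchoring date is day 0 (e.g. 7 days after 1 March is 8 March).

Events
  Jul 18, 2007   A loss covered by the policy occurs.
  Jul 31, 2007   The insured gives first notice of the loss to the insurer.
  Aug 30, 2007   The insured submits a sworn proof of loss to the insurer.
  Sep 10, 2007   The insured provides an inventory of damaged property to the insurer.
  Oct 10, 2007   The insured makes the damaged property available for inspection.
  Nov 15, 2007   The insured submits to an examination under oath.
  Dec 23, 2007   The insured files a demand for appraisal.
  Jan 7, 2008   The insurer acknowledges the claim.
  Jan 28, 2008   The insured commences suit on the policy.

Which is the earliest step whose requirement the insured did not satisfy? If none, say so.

Step 1 — counting 15 days from Jul 18, 2007 (when the loss occurs) gives a deadline of Aug 2, 2007; completed Jul 31, 2007, before the deadline.
Step 2 — counting 14 days from Aug 20, 2007 (end of the 20-day objection period, which began when first notice of loss is given on Jul 31, 2007) gives a deadline of Sep 3, 2007; completed Aug 30, 2007, before the deadline.
Step 3 — must wait 10 days from Aug 30, 2007 (when the sworn proof of loss is submitted), so not before Sep 9, 2007; done Sep 10, 2007 — permitted.
Step 4 — must wait 29 days from Sep 10, 2007 (when the supporting inventory is provided), so not before Oct 9, 2007; Oct 10, 2007 is on or after that date.
Step 5 — counting 15 days from Nov 14, 2007 (end of the 35-day waiting period, which began when the property is made available on Oct 10, 2007) gives a deadline of Nov 29, 2007; Nov 15, 2007 is within that limit.
Step 6 — counting 30 days from Dec 20, 2007 (end of the 35-day objection period, which began when the examination under oath is completed on Nov 15, 2007) gives a deadline of Jan 19, 2008; done Dec 23, 2007 — timely.
Step 7 — must wait 32 days from Dec 23, 2007 (when the appraisal demand is filed), so not before Jan 24, 2008; Jan 28, 2008 is on or after that date.

None — every step was satisfied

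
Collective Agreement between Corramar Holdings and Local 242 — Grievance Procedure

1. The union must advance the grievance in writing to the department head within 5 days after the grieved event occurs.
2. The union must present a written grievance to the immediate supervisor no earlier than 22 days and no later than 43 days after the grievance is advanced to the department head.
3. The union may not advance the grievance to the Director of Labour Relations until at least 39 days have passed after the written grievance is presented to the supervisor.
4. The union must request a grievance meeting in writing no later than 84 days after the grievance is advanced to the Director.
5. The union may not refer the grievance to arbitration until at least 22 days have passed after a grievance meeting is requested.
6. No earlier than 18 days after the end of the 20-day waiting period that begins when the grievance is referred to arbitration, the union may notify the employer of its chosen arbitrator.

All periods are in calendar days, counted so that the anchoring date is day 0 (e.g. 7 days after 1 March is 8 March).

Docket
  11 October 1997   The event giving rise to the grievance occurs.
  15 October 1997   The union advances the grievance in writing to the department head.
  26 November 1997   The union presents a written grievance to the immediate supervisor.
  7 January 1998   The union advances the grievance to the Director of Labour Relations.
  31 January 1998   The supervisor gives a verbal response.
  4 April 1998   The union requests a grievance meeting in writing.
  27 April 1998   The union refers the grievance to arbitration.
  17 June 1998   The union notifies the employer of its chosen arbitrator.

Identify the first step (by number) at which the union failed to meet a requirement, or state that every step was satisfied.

Step 4

Step 1 — counting 5 days from 11 October 1997 (when the grieved event occurs) gives a deadline of 16 October 1997; completed 15 October 1997, before the deadline.
Step 2 — 22 and 43 days from 15 October 1997 (when the grievance is advanced to the department head) are 6 November 1997 and 27 November 1997 respectively; done 26 November 1997 — within the window.
Step 3 — must wait 39 days from 26 November 1997 (when the written grievance is presented to the supervisor), so not before 4 January 1998; done 7 January 1998, after the minimum wait.
Step 4 — counting 84 days from 7 January 1998 (when the grievance is advanced to the Director) gives a deadline of 1 April 1998; done 4 April 1998 — 3 days late.
That is the first point of non-compliance.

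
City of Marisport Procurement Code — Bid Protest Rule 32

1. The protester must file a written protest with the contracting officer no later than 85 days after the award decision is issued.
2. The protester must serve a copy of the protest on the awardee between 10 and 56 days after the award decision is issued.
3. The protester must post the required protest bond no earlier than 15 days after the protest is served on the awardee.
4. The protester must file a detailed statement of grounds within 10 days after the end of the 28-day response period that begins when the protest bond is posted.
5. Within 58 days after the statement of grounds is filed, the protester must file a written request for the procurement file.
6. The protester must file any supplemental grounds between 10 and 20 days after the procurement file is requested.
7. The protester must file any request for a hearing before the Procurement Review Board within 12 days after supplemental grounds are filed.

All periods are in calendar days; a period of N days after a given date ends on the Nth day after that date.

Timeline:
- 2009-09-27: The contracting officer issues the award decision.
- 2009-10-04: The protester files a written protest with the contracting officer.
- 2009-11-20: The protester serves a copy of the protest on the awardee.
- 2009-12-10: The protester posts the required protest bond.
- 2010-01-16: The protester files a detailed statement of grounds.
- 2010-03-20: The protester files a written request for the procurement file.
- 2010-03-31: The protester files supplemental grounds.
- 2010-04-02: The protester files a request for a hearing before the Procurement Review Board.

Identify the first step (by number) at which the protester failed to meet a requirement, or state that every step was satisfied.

Step 1 — counting 85 days from 2009-09-27 (when the award decision is issued) gives a deadline of 2009-12-21; done 2009-10-04 — timely.
Step 2 — 10 and 56 days from 2009-09-27 (when the award decision is issued) are 2009-10-07 and 2009-11-22 respectively; done 2009-11-20 — within the window.
Step 3 — must wait 15 days from 2009-11-20 (when the protest is served on the awardee), so not before 2009-12-05; 2009-12-10 is on or after that date.
Step 4 — counting 10 days from 2010-01-07 (end of the 28-day response period, which began when the protest bond is posted on 2009-12-10) gives a deadline of 2010-01-17; 2010-01-16 is within that limit.
Step 5 — counting 58 days from 2010-01-16 (when the statement of grounds is filed) gives a deadline of 2010-03-15; done 2010-03-20 — 5 days late.

Step 5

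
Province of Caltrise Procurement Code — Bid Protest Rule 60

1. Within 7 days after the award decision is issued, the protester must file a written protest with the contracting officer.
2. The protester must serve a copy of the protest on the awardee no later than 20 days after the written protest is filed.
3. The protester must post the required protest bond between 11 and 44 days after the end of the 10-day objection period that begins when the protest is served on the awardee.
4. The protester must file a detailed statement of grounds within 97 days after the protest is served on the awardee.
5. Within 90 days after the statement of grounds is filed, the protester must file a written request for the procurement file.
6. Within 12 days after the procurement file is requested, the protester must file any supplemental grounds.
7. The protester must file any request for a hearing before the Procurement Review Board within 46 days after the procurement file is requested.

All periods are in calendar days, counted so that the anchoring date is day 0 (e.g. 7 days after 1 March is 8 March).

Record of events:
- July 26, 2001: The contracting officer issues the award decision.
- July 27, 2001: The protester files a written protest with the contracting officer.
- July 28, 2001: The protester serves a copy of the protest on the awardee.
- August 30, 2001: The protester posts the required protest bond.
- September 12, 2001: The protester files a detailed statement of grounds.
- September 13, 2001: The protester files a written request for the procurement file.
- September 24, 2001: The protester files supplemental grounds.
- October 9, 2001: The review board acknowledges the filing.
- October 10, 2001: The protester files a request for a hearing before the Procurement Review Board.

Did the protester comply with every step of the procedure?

(1) due by July 26, 2001 + 7 days = August 2, 2001; completed July 27, 2001, before the deadline.
(2) due by July 27, 2001 + 20 days = August 16, 2001; done July 28, 2001 — timely.
(3) the permitted window runs from August 7, 2001 + 11 = August 18, 2001 to August 7, 2001 + 44 = September 20, 2001; done August 30, 2001 — within the window.
(4) due by July 28, 2001 + 97 days = November 2, 2001; September 12, 2001 is within that limit.
(5) due by September 12, 2001 + 90 days = December 11, 2001; done September 13, 2001 — timely.
(6) due by September 13, 2001 + 12 days = September 25, 2001; done September 24, 2001 — timely.
(7) due by September 13, 2001 + 46 days = October 29, 2001; October 10, 2001 is within that limit.

Yes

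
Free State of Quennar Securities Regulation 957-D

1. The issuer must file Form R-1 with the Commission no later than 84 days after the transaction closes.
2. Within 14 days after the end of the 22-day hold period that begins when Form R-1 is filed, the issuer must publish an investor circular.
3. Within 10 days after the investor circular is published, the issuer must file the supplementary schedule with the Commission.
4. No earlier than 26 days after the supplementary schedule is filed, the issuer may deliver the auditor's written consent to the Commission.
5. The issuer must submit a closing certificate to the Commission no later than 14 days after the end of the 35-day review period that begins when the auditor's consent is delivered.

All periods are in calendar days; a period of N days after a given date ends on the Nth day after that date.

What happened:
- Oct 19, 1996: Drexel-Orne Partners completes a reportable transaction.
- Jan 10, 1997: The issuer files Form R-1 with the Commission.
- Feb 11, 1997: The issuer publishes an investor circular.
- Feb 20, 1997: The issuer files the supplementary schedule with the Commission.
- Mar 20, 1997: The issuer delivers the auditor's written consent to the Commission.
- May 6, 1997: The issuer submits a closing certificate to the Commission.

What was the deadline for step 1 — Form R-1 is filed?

Jan 11, 1997

Step 1 runs from Oct 19, 1996, when the transaction closes. 84 days after Oct 19, 1996 is Jan 11, 1997.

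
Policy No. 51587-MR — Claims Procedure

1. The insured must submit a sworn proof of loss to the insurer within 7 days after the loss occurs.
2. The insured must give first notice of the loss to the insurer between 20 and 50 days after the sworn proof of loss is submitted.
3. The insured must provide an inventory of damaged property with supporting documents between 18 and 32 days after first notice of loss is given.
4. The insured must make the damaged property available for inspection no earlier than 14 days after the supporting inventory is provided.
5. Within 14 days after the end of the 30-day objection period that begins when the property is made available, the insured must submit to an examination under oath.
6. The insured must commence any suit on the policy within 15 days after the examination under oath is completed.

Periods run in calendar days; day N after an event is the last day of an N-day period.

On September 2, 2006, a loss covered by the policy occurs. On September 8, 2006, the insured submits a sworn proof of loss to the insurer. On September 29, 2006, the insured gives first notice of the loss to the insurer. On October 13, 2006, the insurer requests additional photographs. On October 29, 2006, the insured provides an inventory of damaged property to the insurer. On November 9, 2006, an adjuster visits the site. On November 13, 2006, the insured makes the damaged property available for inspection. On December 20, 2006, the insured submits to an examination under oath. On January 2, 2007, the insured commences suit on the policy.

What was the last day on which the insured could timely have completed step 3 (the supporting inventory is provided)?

October 31, 2006

Step 3 runs from September 29, 2006, when first notice of loss is given. The window is 18–32 days after September 29, 2006; it closes on October 31, 2006.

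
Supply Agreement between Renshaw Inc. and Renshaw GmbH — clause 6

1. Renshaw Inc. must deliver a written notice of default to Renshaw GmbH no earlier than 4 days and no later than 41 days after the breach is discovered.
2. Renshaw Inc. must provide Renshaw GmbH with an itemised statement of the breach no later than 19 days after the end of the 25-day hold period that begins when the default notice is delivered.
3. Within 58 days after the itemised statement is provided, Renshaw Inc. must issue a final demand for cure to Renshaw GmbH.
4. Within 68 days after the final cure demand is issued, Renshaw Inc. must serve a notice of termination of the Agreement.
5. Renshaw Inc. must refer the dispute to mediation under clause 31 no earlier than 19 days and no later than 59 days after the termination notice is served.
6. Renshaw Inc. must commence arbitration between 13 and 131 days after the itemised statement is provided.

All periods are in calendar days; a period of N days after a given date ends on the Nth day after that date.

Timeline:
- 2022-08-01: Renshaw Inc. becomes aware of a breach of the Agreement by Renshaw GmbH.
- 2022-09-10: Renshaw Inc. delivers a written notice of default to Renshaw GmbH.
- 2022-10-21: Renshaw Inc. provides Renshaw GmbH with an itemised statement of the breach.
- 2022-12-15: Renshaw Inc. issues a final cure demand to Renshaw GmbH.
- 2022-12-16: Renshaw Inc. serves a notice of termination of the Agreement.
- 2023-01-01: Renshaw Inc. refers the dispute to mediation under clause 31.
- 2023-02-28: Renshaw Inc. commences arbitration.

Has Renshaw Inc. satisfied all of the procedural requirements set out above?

Step 1 — 4 and 41 days from 2022-08-01 (when the breach is discovered) are 2022-08-05 and 2022-09-11 respectively; 2022-09-10 falls inside that range.
Step 2 — counting 19 days from 2022-10-05 (end of the 25-day hold period, which began when the default notice is delivered on 2022-09-10) gives a deadline of 2022-10-24; 2022-10-21 is within that limit.
Step 3 — counting 58 days from 2022-10-21 (when the itemised statement is provided) gives a deadline of 2022-12-18; done 2022-12-15 — timely.
Step 4 — counting 68 days from 2022-12-15 (when the final cure demand is issued) gives a deadline of 2023-02-21; 2022-12-16 is within that limit.
Step 5 — 19 and 59 days from 2022-12-16 (when the termination notice is served) are 2023-01-04 and 2023-02-13 respectively; 2023-01-01 is 3 days too early.

No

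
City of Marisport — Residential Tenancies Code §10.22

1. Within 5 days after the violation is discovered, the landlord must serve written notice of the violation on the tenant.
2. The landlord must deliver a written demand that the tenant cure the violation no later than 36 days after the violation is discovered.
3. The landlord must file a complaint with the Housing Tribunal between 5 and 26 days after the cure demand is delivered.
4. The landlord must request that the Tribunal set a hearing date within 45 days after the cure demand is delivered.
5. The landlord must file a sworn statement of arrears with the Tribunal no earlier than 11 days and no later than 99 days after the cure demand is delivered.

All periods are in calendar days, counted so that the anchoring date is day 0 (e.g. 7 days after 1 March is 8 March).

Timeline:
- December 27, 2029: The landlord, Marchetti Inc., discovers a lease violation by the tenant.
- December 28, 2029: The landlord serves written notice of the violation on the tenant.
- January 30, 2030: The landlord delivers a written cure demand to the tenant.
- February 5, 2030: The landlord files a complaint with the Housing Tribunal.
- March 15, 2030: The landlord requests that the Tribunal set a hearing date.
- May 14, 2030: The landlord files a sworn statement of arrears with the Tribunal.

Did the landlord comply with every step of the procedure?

(1) due by December 27, 2029 + 5 days = January 1, 2030; completed December 28, 2029, before the deadline.
(2) due by December 27, 2029 + 36 days = February 1, 2030; done January 30, 2030 — timely.
(3) the permitted window runs from January 30, 2030 + 5 = February 4, 2030 to January 30, 2030 + 26 = February 25, 2030; done February 5, 2030 — within the window.
(4) due by January 30, 2030 + 45 days = March 16, 2030; completed March 15, 2030, before the deadline.
(5) the permitted window runs from January 30, 2030 + 11 = February 10, 2030 to January 30, 2030 + 99 = May 9, 2030; May 14, 2030 is 5 days past the end of the window.
The analysis stops there.

No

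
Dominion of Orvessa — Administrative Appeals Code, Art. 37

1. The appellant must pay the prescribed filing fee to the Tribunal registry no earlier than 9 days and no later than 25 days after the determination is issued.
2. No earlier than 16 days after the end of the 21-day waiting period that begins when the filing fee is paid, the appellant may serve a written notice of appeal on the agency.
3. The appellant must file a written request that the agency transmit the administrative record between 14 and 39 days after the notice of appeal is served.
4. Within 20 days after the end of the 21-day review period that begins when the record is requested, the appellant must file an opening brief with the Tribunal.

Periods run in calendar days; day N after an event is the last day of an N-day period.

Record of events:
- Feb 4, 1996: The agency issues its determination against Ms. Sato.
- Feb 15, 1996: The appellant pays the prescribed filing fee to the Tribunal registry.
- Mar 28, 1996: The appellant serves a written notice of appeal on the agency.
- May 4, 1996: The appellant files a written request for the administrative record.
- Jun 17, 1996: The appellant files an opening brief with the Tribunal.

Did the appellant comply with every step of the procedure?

Step 1: the window is 9–25 days after Feb 4, 1996 (when the determination is issued), so Feb 13, 1996 through Feb 29, 1996; Feb 15, 1996 falls inside that range.
Step 2: the earliest permitted date is 16 days after Mar 7, 1996 (end of the 21-day waiting period, which began when the filing fee is paid on Feb 15, 1996), i.e. Mar 23, 1996; Mar 28, 1996 is on or after that date.
Step 3: the window is 14–39 days after Mar 28, 1996 (when the notice of appeal is served), so Apr 11, 1996 through May 6, 1996; done May 4, 1996 — within the window.
Step 4: 20 days after May 25, 1996 (end of the 21-day review period, which began when the record is requested on May 4, 1996) is Jun 14, 1996; Jun 17, 1996 misses that deadline by 3 days.

No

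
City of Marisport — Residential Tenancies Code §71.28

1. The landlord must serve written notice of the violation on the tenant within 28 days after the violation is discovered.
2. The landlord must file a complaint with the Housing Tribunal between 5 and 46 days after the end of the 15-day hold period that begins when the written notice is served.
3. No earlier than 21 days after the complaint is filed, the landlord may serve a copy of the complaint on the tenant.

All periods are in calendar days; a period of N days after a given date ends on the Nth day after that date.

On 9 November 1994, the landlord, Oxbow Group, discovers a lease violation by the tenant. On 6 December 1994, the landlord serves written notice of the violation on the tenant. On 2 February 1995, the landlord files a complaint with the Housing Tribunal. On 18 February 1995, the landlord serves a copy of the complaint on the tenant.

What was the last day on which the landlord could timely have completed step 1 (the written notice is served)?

7 December 1994

Step 1 runs from 9 November 1994, when the violation is discovered. 28 days after 9 November 1994 is 7 December 1994.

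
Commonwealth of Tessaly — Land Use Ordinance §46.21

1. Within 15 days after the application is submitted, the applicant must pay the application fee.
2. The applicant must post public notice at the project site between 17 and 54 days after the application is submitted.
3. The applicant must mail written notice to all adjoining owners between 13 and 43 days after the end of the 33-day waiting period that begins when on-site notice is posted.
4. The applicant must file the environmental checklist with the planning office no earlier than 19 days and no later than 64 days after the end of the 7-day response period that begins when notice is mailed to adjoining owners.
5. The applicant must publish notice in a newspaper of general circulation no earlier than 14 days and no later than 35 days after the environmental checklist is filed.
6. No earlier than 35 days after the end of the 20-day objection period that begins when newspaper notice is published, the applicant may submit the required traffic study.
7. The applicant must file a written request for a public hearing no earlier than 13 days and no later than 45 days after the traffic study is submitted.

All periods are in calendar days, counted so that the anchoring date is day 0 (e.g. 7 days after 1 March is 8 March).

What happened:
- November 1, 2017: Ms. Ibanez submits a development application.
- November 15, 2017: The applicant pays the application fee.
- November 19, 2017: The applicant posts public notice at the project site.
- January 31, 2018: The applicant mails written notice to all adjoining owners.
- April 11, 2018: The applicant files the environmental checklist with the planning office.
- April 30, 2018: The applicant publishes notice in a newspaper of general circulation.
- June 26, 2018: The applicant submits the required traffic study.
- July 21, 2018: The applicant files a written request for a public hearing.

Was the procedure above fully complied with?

(1) due by November 1, 2017 + 15 days = November 16, 2017; completed November 15, 2017, before the deadline.
(2) the permitted window runs from November 1, 2017 + 17 = November 18, 2017 to November 1, 2017 + 54 = December 25, 2017; done November 19, 2017 — within the window.
(3) the permitted window runs from December 22, 2017 + 13 = January 4, 2018 to December 22, 2017 + 43 = February 3, 2018; done January 31, 2018 — within the window.
(4) the permitted window runs from February 7, 2018 + 19 = February 26, 2018 to February 7, 2018 + 64 = April 12, 2018; done April 11, 2018, which is between those dates.
(5) the permitted window runs from April 11, 2018 + 14 = April 25, 2018 to April 11, 2018 + 35 = May 16, 2018; done April 30, 2018, which is between those dates.
(6) permitted from May 20, 2018 + 35 days = June 24, 2018 onward; done June 26, 2018 — permitted.
(7) the permitted window runs from June 26, 2018 + 13 = July 9, 2018 to June 26, 2018 + 45 = August 10, 2018; done July 21, 2018 — within the window.

Yes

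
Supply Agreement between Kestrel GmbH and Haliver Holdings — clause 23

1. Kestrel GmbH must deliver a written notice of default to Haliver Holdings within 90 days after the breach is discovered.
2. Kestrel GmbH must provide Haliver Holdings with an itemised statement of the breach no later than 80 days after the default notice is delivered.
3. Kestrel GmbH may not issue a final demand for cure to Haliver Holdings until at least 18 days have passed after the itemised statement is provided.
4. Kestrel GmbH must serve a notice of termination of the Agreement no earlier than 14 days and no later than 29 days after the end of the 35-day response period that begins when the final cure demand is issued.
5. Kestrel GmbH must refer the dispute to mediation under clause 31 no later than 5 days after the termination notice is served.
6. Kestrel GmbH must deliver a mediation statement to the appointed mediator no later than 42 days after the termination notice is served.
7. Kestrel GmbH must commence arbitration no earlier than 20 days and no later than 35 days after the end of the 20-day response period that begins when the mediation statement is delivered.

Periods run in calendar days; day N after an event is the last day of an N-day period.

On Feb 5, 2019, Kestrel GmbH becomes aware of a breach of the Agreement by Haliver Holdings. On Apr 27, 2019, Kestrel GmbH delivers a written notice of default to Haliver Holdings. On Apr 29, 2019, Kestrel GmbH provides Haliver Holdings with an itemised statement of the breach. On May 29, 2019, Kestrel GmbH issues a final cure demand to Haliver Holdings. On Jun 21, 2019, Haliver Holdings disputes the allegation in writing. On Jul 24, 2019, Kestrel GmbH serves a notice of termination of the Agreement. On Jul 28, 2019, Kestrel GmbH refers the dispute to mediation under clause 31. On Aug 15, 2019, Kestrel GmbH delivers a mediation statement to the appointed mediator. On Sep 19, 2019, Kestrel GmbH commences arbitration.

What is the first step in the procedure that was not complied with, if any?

Step 7

Step 1 — counting 90 days from Feb 5, 2019 (when the breach is discovered) gives a deadline of May 6, 2019; completed Apr 27, 2019, before the deadline.
Step 2 — counting 80 days from Apr 27, 2019 (when the default notice is delivered) gives a deadline of Jul 16, 2019; done Apr 29, 2019 — timely.
Step 3 — must wait 18 days from Apr 29, 2019 (when the itemised statement is provided), so not before May 17, 2019; done May 29, 2019, after the minimum wait.
Step 4 — 14 and 29 days from Jul 3, 2019 (end of the 35-day response period, which began when the final cure demand is issued on May 29, 2019) are Jul 17, 2019 and Aug 1, 2019 respectively; done Jul 24, 2019 — within the window.
Step 5 — counting 5 days from Jul 24, 2019 (when the termination notice is served) gives a deadline of Jul 29, 2019; done Jul 28, 2019 — timely.
Step 6 — counting 42 days from Jul 24, 2019 (when the termination notice is served) gives a deadline of Sep 4, 2019; done Aug 15, 2019 — timely.
Step 7 — 20 and 35 days from Sep 4, 2019 (end of the 20-day response period, which began when the mediation statement is delivered on Aug 15, 2019) are Sep 24, 2019 and Oct 9, 2019 respectively; Sep 19, 2019 is 5 days too early.
The procedure was therefore not followed at step 7.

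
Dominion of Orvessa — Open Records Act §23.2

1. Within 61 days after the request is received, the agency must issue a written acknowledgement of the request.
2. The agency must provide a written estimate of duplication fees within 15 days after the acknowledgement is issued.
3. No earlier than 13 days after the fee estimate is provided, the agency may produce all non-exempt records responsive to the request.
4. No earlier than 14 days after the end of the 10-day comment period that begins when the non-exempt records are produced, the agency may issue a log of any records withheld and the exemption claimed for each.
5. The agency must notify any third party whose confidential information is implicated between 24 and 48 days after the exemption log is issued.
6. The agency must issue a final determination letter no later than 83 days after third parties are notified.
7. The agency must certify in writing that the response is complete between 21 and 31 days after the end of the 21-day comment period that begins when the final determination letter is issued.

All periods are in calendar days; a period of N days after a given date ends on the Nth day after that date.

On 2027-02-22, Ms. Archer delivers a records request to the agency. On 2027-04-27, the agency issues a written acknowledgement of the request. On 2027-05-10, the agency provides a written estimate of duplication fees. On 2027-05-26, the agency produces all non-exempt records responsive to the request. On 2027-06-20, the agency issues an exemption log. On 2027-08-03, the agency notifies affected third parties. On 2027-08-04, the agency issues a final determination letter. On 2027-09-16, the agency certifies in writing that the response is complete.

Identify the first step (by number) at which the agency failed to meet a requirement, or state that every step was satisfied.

Step 1

(1) due by 2027-02-22 + 61 days = 2027-04-24; not done until 2027-04-27, 3 days after the deadline.
Later steps need not be reached.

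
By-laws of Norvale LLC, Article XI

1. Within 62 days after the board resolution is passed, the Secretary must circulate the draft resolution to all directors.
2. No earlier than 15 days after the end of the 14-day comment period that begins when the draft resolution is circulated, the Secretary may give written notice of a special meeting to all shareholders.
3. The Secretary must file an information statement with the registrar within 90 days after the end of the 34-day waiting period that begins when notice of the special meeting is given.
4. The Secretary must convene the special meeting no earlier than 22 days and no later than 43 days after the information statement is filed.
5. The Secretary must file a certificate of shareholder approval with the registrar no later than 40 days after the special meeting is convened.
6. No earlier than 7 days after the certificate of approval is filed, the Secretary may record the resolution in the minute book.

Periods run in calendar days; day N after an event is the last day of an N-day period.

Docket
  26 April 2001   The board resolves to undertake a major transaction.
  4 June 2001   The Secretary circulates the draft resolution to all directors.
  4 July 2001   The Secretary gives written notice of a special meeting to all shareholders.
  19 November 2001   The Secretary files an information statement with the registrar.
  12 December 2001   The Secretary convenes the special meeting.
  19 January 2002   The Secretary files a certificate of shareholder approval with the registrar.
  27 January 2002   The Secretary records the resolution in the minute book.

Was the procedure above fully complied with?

No

(1) due by 26 April 2001 + 62 days = 27 June 2001; 4 June 2001 is within that limit.
(2) permitted from 18 June 2001 + 15 days = 3 July 2001 onward; done 4 July 2001, after the minimum wait.
(3) due by 7 August 2001 + 90 days = 5 November 2001; 19 November 2001 misses that deadline by 14 days.
That is the first point of non-compliance.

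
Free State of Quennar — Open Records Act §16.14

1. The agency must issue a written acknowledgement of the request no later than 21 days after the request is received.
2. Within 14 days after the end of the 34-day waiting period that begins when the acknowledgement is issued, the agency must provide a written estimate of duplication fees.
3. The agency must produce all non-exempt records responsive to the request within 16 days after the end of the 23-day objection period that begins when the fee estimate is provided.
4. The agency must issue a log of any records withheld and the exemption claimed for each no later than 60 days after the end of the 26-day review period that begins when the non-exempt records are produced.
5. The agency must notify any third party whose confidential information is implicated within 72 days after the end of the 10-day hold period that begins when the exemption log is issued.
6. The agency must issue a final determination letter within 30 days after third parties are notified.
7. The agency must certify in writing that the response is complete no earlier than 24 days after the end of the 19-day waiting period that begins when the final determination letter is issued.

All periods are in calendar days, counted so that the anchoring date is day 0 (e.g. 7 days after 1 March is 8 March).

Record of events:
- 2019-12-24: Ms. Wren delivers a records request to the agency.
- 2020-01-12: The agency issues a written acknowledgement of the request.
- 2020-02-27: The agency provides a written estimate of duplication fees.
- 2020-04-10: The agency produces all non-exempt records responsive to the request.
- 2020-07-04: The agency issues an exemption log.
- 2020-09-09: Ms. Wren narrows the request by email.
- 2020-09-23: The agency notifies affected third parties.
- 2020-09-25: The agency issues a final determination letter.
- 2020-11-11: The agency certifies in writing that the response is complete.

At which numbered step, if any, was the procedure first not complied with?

Step 3

Step 1: 21 days after 2019-12-24 (when the request is received) is 2020-01-14; completed 2020-01-12, before the deadline.
Step 2: 14 days after 2020-02-15 (end of the 34-day waiting period, which began when the acknowledgement is issued on 2020-01-12) is 2020-02-29; done 2020-02-27 — timely.
Step 3: 16 days after 2020-03-21 (end of the 23-day objection period, which began when the fee estimate is provided on 2020-02-27) is 2020-04-06; done 2020-04-10 — 4 days late.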